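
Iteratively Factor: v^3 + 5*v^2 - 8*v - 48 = (v - 3)*(v^2 + 8*v + 16) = (v - 3)*(v + 4)*(v + 4)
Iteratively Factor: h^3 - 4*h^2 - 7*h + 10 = (h - 5)*(h^2 + h - 2) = (h - 5)*(h - 1)*(h + 2)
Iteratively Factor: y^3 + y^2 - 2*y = (y - 1)*(y^2 + 2*y) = y*(y - 1)*(y + 2)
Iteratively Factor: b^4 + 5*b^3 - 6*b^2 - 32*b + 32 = (b - 1)*(b^3 + 6*b^2 - 32) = (b - 1)*(b + 4)*(b^2 + 2*b - 8) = (b - 1)*(b + 4)^2*(b - 2)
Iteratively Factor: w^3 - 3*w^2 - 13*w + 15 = (w + 3)*(w^2 - 6*w + 5) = (w - 1)*(w + 3)*(w - 5)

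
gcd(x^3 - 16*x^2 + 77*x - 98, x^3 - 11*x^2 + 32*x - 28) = x^2 - 9*x + 14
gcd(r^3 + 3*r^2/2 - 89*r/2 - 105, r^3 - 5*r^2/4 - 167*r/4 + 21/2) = r^2 - r - 42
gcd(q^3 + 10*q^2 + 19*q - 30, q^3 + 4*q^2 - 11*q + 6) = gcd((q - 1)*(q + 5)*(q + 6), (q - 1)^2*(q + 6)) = q^2 + 5*q - 6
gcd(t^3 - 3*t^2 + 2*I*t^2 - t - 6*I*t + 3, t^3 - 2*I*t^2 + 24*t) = 1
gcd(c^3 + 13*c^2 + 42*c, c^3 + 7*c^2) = c^2 + 7*c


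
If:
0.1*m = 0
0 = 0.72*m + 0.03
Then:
No Solution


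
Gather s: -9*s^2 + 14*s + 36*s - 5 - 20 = -9*s^2 + 50*s - 25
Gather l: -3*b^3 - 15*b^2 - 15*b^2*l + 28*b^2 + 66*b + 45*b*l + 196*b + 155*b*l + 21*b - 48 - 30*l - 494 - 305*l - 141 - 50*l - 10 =-3*b^3 + 13*b^2 + 283*b + l*(-15*b^2 + 200*b - 385) - 693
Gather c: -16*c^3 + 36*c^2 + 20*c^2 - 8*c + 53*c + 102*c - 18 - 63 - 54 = -16*c^3 + 56*c^2 + 147*c - 135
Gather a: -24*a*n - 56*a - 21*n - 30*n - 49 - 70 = a*(-24*n - 56) - 51*n - 119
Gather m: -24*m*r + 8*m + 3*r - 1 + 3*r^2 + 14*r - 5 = m*(8 - 24*r) + 3*r^2 + 17*r - 6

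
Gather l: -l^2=-l^2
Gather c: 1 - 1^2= 0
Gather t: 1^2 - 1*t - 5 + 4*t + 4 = 3*t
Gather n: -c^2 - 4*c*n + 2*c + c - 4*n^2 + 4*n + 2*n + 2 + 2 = -c^2 + 3*c - 4*n^2 + n*(6 - 4*c) + 4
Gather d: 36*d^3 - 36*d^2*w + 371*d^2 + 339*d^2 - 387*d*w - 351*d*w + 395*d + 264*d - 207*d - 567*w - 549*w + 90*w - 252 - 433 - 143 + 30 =36*d^3 + d^2*(710 - 36*w) + d*(452 - 738*w) - 1026*w - 798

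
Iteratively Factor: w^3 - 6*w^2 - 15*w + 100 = (w - 5)*(w^2 - w - 20) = (w - 5)*(w + 4)*(w - 5)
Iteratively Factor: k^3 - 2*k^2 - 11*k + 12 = (k - 1)*(k^2 - k - 12) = (k - 4)*(k - 1)*(k + 3)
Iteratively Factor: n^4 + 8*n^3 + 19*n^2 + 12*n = (n + 1)*(n^3 + 7*n^2 + 12*n) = n*(n + 1)*(n^2 + 7*n + 12) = n*(n + 1)*(n + 3)*(n + 4)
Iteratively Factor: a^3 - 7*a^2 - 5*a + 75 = (a + 3)*(a^2 - 10*a + 25) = (a - 5)*(a + 3)*(a - 5)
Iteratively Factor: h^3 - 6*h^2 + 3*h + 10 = (h + 1)*(h^2 - 7*h + 10) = (h - 2)*(h + 1)*(h - 5)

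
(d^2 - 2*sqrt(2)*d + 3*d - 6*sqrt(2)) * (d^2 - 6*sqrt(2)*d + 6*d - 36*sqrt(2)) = d^4 - 8*sqrt(2)*d^3 + 9*d^3 - 72*sqrt(2)*d^2 + 42*d^2 - 144*sqrt(2)*d + 216*d + 432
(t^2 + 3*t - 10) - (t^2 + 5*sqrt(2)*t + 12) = -5*sqrt(2)*t + 3*t - 22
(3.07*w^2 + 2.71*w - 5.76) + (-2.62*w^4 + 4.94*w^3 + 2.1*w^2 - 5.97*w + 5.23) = -2.62*w^4 + 4.94*w^3 + 5.17*w^2 - 3.26*w - 0.529999999999999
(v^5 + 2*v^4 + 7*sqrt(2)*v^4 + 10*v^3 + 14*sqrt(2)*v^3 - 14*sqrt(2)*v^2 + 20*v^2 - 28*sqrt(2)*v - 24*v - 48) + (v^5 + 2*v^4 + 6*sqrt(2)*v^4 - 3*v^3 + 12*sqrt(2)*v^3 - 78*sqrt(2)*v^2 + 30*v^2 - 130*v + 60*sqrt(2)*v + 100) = 2*v^5 + 4*v^4 + 13*sqrt(2)*v^4 + 7*v^3 + 26*sqrt(2)*v^3 - 92*sqrt(2)*v^2 + 50*v^2 - 154*v + 32*sqrt(2)*v + 52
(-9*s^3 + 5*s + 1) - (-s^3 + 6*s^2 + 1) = -8*s^3 - 6*s^2 + 5*s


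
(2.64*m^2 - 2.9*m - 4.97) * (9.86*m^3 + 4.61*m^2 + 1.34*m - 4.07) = 26.0304*m^5 - 16.4236*m^4 - 58.8356*m^3 - 37.5425*m^2 + 5.1432*m + 20.2279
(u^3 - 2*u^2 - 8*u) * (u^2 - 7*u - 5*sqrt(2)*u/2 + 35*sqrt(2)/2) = u^5 - 9*u^4 - 5*sqrt(2)*u^4/2 + 6*u^3 + 45*sqrt(2)*u^3/2 - 15*sqrt(2)*u^2 + 56*u^2 - 140*sqrt(2)*u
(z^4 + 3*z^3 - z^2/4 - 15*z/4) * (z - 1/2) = z^5 + 5*z^4/2 - 7*z^3/4 - 29*z^2/8 + 15*z/8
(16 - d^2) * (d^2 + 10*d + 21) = -d^4 - 10*d^3 - 5*d^2 + 160*d + 336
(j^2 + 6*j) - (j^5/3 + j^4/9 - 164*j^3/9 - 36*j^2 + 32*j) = -j^5/3 - j^4/9 + 164*j^3/9 + 37*j^2 - 26*j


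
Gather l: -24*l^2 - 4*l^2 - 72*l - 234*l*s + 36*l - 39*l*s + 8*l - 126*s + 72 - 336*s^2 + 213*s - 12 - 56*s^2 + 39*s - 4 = -28*l^2 + l*(-273*s - 28) - 392*s^2 + 126*s + 56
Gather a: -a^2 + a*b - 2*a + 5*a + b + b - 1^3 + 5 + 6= -a^2 + a*(b + 3) + 2*b + 10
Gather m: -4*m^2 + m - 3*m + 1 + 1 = -4*m^2 - 2*m + 2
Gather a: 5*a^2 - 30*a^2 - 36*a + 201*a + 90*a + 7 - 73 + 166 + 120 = -25*a^2 + 255*a + 220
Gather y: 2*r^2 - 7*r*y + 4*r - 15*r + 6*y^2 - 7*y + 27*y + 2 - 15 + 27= 2*r^2 - 11*r + 6*y^2 + y*(20 - 7*r) + 14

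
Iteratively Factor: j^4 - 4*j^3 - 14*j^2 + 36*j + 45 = (j - 3)*(j^3 - j^2 - 17*j - 15) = (j - 3)*(j + 1)*(j^2 - 2*j - 15) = (j - 3)*(j + 1)*(j + 3)*(j - 5)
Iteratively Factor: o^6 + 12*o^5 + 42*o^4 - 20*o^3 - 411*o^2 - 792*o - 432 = (o + 3)*(o^5 + 9*o^4 + 15*o^3 - 65*o^2 - 216*o - 144) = (o + 3)^2*(o^4 + 6*o^3 - 3*o^2 - 56*o - 48) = (o - 3)*(o + 3)^2*(o^3 + 9*o^2 + 24*o + 16) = (o - 3)*(o + 3)^2*(o + 4)*(o^2 + 5*o + 4) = (o - 3)*(o + 1)*(o + 3)^2*(o + 4)*(o + 4)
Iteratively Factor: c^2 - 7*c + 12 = (c - 3)*(c - 4)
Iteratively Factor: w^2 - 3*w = (w - 3)*(w)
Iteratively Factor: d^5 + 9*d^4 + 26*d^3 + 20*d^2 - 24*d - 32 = (d + 2)*(d^4 + 7*d^3 + 12*d^2 - 4*d - 16) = (d + 2)^2*(d^3 + 5*d^2 + 2*d - 8) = (d + 2)^2*(d + 4)*(d^2 + d - 2) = (d - 1)*(d + 2)^2*(d + 4)*(d + 2)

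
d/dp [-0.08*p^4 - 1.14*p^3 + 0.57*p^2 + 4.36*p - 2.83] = -0.32*p^3 - 3.42*p^2 + 1.14*p + 4.36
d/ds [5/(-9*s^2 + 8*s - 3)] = 10*(9*s - 4)/(9*s^2 - 8*s + 3)^2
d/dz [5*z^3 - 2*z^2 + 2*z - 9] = 15*z^2 - 4*z + 2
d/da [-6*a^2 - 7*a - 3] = -12*a - 7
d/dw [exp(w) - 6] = exp(w)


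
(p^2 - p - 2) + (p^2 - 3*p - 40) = 2*p^2 - 4*p - 42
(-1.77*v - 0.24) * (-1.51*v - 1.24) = 2.6727*v^2 + 2.5572*v + 0.2976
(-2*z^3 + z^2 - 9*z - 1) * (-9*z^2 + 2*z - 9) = 18*z^5 - 13*z^4 + 101*z^3 - 18*z^2 + 79*z + 9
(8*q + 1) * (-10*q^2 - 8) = -80*q^3 - 10*q^2 - 64*q - 8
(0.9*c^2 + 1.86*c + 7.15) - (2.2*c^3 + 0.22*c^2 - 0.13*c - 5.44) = -2.2*c^3 + 0.68*c^2 + 1.99*c + 12.59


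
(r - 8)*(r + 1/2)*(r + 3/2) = r^3 - 6*r^2 - 61*r/4 - 6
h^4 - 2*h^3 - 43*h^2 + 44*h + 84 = (h - 7)*(h - 2)*(h + 1)*(h + 6)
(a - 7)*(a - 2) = a^2 - 9*a + 14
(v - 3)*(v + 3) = v^2 - 9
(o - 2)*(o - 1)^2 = o^3 - 4*o^2 + 5*o - 2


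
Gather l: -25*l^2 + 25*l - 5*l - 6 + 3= -25*l^2 + 20*l - 3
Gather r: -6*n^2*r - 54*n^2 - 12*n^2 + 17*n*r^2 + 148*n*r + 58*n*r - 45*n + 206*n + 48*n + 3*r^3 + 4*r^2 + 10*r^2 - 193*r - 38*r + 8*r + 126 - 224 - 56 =-66*n^2 + 209*n + 3*r^3 + r^2*(17*n + 14) + r*(-6*n^2 + 206*n - 223) - 154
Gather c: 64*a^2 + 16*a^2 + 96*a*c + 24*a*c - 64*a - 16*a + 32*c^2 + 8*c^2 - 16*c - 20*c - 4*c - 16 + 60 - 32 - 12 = 80*a^2 - 80*a + 40*c^2 + c*(120*a - 40)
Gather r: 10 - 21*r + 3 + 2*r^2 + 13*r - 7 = 2*r^2 - 8*r + 6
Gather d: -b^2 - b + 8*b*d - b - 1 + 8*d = -b^2 - 2*b + d*(8*b + 8) - 1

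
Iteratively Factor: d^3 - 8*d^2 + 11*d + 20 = (d + 1)*(d^2 - 9*d + 20) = (d - 5)*(d + 1)*(d - 4)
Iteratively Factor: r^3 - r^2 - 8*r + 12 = (r + 3)*(r^2 - 4*r + 4) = (r - 2)*(r + 3)*(r - 2)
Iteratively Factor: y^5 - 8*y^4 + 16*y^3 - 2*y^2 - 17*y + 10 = (y - 2)*(y^4 - 6*y^3 + 4*y^2 + 6*y - 5) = (y - 5)*(y - 2)*(y^3 - y^2 - y + 1) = (y - 5)*(y - 2)*(y - 1)*(y^2 - 1) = (y - 5)*(y - 2)*(y - 1)^2*(y + 1)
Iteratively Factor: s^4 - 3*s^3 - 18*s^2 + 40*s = (s)*(s^3 - 3*s^2 - 18*s + 40) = s*(s + 4)*(s^2 - 7*s + 10) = s*(s - 5)*(s + 4)*(s - 2)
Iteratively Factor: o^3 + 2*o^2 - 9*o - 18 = (o + 2)*(o^2 - 9) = (o - 3)*(o + 2)*(o + 3)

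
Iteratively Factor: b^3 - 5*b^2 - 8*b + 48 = (b - 4)*(b^2 - b - 12) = (b - 4)^2*(b + 3)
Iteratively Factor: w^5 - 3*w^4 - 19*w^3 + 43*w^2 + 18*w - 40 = (w - 1)*(w^4 - 2*w^3 - 21*w^2 + 22*w + 40) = (w - 5)*(w - 1)*(w^3 + 3*w^2 - 6*w - 8) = (w - 5)*(w - 1)*(w + 1)*(w^2 + 2*w - 8) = (w - 5)*(w - 2)*(w - 1)*(w + 1)*(w + 4)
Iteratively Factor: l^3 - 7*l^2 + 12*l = (l - 3)*(l^2 - 4*l) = (l - 4)*(l - 3)*(l)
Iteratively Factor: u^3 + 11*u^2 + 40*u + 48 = (u + 4)*(u^2 + 7*u + 12) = (u + 4)^2*(u + 3)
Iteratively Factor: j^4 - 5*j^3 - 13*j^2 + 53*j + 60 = (j + 1)*(j^3 - 6*j^2 - 7*j + 60) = (j - 4)*(j + 1)*(j^2 - 2*j - 15) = (j - 5)*(j - 4)*(j + 1)*(j + 3)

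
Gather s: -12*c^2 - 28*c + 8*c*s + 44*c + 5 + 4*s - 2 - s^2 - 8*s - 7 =-12*c^2 + 16*c - s^2 + s*(8*c - 4) - 4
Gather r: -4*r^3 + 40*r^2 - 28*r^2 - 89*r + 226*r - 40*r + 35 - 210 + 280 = -4*r^3 + 12*r^2 + 97*r + 105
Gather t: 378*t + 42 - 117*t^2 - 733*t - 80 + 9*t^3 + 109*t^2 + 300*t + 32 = 9*t^3 - 8*t^2 - 55*t - 6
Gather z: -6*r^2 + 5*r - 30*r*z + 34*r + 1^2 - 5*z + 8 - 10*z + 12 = -6*r^2 + 39*r + z*(-30*r - 15) + 21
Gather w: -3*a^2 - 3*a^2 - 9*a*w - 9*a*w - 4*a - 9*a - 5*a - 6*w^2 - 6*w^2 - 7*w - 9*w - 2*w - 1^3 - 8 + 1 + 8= -6*a^2 - 18*a - 12*w^2 + w*(-18*a - 18)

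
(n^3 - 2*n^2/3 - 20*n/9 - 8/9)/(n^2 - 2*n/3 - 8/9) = (3*n^2 - 4*n - 4)/(3*n - 4)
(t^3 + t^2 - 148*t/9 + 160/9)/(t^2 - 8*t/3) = t + 11/3 - 20/(3*t)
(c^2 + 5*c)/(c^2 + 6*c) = (c + 5)/(c + 6)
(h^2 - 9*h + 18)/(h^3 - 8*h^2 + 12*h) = (h - 3)/(h*(h - 2))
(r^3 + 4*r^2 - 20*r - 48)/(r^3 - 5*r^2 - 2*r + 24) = (r + 6)/(r - 3)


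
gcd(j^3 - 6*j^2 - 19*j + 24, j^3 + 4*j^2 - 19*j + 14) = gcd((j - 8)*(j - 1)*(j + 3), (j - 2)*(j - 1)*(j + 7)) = j - 1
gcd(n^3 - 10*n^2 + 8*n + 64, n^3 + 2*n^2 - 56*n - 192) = n - 8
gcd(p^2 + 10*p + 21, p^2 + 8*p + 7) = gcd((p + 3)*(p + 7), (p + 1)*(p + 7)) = p + 7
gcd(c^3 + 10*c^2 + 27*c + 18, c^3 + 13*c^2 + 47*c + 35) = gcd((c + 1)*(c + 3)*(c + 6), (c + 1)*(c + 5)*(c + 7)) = c + 1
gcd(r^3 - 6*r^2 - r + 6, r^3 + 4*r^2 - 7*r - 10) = r + 1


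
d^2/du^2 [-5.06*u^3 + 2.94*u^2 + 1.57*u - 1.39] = 5.88 - 30.36*u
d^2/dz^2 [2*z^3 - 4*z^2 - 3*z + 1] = 12*z - 8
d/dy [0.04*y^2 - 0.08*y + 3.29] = 0.08*y - 0.08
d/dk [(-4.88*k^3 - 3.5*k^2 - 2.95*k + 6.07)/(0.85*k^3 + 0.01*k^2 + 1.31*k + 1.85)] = (-1.77635683940025e-15*k^5 + 2.9262*k^4 - 7.7706*k^3 - 47.118*k^2 - 13.0714*k - 13.4092)/(0.7225*k^6 + 0.017*k^5 + 2.2271*k^4 + 3.1712*k^3 + 1.7531*k^2 + 4.847*k + 3.4225)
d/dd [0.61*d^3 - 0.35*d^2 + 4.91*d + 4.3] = 1.83*d^2 - 0.7*d + 4.91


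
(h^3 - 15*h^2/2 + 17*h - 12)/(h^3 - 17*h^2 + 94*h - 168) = (h^2 - 7*h/2 + 3)/(h^2 - 13*h + 42)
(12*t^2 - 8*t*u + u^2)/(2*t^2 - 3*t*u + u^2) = (6*t - u)/(t - u)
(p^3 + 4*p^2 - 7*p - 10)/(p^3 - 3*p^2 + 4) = (p + 5)/(p - 2)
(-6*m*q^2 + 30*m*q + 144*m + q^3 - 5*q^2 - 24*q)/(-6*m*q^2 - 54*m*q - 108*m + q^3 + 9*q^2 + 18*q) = (q - 8)/(q + 6)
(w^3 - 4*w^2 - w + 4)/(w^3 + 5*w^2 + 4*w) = (w^2 - 5*w + 4)/(w*(w + 4))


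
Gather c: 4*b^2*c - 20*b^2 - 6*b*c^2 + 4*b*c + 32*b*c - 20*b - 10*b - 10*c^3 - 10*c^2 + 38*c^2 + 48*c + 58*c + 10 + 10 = -20*b^2 - 30*b - 10*c^3 + c^2*(28 - 6*b) + c*(4*b^2 + 36*b + 106) + 20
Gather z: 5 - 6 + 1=0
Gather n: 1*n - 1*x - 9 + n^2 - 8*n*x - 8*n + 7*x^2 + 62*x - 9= n^2 + n*(-8*x - 7) + 7*x^2 + 61*x - 18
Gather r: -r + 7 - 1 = 6 - r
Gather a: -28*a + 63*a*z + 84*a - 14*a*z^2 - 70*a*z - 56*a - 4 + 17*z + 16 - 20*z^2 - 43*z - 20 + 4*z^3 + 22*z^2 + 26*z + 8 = a*(-14*z^2 - 7*z) + 4*z^3 + 2*z^2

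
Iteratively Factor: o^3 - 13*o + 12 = (o - 1)*(o^2 + o - 12) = (o - 1)*(o + 4)*(o - 3)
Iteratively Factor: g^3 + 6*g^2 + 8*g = (g + 2)*(g^2 + 4*g) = (g + 2)*(g + 4)*(g)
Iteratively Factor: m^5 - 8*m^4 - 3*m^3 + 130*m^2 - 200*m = (m + 4)*(m^4 - 12*m^3 + 45*m^2 - 50*m) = m*(m + 4)*(m^3 - 12*m^2 + 45*m - 50) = m*(m - 5)*(m + 4)*(m^2 - 7*m + 10) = m*(m - 5)^2*(m + 4)*(m - 2)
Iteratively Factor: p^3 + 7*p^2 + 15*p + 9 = (p + 3)*(p^2 + 4*p + 3) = (p + 3)^2*(p + 1)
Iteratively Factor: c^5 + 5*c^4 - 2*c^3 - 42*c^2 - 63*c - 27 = (c + 3)*(c^4 + 2*c^3 - 8*c^2 - 18*c - 9) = (c - 3)*(c + 3)*(c^3 + 5*c^2 + 7*c + 3) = (c - 3)*(c + 3)^2*(c^2 + 2*c + 1) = (c - 3)*(c + 1)*(c + 3)^2*(c + 1)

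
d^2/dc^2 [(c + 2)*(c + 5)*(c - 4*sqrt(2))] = 6*c - 8*sqrt(2) + 14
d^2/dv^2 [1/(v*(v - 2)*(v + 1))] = 2*(6*v^4 - 8*v^3 - 3*v^2 + 6*v + 4)/(v^3*(v^6 - 3*v^5 - 3*v^4 + 11*v^3 + 6*v^2 - 12*v - 8))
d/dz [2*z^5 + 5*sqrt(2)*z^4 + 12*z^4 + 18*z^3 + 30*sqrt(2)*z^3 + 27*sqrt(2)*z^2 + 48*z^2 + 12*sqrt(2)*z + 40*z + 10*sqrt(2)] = 10*z^4 + 20*sqrt(2)*z^3 + 48*z^3 + 54*z^2 + 90*sqrt(2)*z^2 + 54*sqrt(2)*z + 96*z + 12*sqrt(2) + 40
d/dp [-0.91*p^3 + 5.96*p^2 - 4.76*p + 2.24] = -2.73*p^2 + 11.92*p - 4.76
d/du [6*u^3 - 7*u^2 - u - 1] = 18*u^2 - 14*u - 1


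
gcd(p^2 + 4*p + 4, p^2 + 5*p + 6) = p + 2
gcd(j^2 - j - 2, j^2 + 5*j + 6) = 1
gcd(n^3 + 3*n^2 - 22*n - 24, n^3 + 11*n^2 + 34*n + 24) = n^2 + 7*n + 6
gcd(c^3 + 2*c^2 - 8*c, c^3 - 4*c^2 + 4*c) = c^2 - 2*c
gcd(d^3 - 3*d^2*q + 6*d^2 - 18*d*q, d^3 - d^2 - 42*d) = d^2 + 6*d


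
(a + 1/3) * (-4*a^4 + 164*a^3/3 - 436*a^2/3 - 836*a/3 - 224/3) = -4*a^5 + 160*a^4/3 - 1144*a^3/9 - 2944*a^2/9 - 1508*a/9 - 224/9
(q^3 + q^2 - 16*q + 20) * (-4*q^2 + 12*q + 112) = -4*q^5 + 8*q^4 + 188*q^3 - 160*q^2 - 1552*q + 2240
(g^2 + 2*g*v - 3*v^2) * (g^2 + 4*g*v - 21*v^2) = g^4 + 6*g^3*v - 16*g^2*v^2 - 54*g*v^3 + 63*v^4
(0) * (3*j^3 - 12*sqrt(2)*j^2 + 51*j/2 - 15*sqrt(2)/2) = 0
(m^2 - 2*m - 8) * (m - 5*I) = m^3 - 2*m^2 - 5*I*m^2 - 8*m + 10*I*m + 40*I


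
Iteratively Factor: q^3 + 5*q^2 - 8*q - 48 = (q - 3)*(q^2 + 8*q + 16) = (q - 3)*(q + 4)*(q + 4)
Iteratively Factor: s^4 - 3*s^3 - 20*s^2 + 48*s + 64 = (s + 1)*(s^3 - 4*s^2 - 16*s + 64) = (s + 1)*(s + 4)*(s^2 - 8*s + 16) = (s - 4)*(s + 1)*(s + 4)*(s - 4)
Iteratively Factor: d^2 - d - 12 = (d - 4)*(d + 3)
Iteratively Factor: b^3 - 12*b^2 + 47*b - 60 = (b - 3)*(b^2 - 9*b + 20) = (b - 4)*(b - 3)*(b - 5)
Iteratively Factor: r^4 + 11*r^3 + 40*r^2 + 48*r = (r + 3)*(r^3 + 8*r^2 + 16*r) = r*(r + 3)*(r^2 + 8*r + 16) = r*(r + 3)*(r + 4)*(r + 4)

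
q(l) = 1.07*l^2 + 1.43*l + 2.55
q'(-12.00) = -24.25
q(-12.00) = 139.47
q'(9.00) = 20.69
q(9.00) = 102.09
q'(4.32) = 10.67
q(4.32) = 28.70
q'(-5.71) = -10.79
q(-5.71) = 29.27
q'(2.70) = 7.21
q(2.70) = 14.21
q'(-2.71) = -4.37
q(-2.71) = 6.53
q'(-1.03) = -0.77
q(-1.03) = 2.21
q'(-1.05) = -0.82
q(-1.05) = 2.23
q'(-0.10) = 1.22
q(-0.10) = 2.42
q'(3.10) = 8.06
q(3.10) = 17.27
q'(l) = 2.14*l + 1.43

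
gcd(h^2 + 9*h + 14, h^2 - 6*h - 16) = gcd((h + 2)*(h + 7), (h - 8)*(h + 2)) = h + 2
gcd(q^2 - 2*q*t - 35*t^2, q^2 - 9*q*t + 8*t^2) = 1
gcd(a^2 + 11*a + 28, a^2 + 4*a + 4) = 1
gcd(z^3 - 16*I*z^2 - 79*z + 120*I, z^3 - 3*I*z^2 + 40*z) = z - 8*I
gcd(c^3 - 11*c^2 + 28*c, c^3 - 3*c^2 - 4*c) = c^2 - 4*c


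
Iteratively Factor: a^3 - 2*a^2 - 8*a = (a)*(a^2 - 2*a - 8) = a*(a + 2)*(a - 4)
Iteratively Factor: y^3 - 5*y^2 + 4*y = (y - 1)*(y^2 - 4*y) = y*(y - 1)*(y - 4)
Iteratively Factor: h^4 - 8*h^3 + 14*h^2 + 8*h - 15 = (h + 1)*(h^3 - 9*h^2 + 23*h - 15) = (h - 3)*(h + 1)*(h^2 - 6*h + 5) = (h - 3)*(h - 1)*(h + 1)*(h - 5)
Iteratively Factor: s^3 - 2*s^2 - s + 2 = (s - 1)*(s^2 - s - 2) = (s - 1)*(s + 1)*(s - 2)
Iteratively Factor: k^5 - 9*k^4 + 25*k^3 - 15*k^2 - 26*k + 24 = (k - 2)*(k^4 - 7*k^3 + 11*k^2 + 7*k - 12) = (k - 3)*(k - 2)*(k^3 - 4*k^2 - k + 4) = (k - 3)*(k - 2)*(k + 1)*(k^2 - 5*k + 4) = (k - 4)*(k - 3)*(k - 2)*(k + 1)*(k - 1)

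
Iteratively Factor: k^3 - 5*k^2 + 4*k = (k)*(k^2 - 5*k + 4) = k*(k - 4)*(k - 1)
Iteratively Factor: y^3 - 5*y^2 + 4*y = (y - 1)*(y^2 - 4*y) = y*(y - 1)*(y - 4)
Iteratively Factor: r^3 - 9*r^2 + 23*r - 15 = (r - 3)*(r^2 - 6*r + 5) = (r - 5)*(r - 3)*(r - 1)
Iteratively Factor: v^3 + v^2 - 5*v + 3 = (v - 1)*(v^2 + 2*v - 3) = (v - 1)*(v + 3)*(v - 1)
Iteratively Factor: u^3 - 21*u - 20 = (u + 4)*(u^2 - 4*u - 5) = (u - 5)*(u + 4)*(u + 1)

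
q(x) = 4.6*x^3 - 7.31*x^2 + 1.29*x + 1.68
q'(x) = 13.8*x^2 - 14.62*x + 1.29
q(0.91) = 0.27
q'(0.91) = -0.59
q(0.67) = 0.65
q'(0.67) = -2.31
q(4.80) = 348.17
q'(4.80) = 249.07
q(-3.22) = -231.84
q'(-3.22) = 191.45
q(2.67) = 40.57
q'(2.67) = 60.63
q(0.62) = 0.77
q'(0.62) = -2.47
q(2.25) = 19.97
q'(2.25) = 38.26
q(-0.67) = -3.85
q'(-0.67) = 17.28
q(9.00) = 2774.58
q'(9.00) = 987.51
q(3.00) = 63.96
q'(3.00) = 81.63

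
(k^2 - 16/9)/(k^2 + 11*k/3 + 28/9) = (3*k - 4)/(3*k + 7)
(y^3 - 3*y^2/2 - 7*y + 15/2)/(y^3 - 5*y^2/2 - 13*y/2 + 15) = (y - 1)/(y - 2)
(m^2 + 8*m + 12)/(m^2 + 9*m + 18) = (m + 2)/(m + 3)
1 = 1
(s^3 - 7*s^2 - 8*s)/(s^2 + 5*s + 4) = s*(s - 8)/(s + 4)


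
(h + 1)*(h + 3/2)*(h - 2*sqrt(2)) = h^3 - 2*sqrt(2)*h^2 + 5*h^2/2 - 5*sqrt(2)*h + 3*h/2 - 3*sqrt(2)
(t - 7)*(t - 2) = t^2 - 9*t + 14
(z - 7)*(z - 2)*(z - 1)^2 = z^4 - 11*z^3 + 33*z^2 - 37*z + 14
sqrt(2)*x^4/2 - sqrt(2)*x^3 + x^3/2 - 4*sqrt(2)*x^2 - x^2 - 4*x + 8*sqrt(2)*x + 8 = (x - 2)*(x - 2*sqrt(2))*(x + 2*sqrt(2))*(sqrt(2)*x/2 + 1/2)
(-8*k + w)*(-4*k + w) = 32*k^2 - 12*k*w + w^2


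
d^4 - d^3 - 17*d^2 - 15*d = d*(d - 5)*(d + 1)*(d + 3)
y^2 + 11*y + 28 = (y + 4)*(y + 7)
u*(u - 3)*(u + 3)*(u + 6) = u^4 + 6*u^3 - 9*u^2 - 54*u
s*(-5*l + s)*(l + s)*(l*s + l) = -5*l^3*s^2 - 5*l^3*s - 4*l^2*s^3 - 4*l^2*s^2 + l*s^4 + l*s^3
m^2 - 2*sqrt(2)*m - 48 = (m - 6*sqrt(2))*(m + 4*sqrt(2))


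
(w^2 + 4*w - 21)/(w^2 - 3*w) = (w + 7)/w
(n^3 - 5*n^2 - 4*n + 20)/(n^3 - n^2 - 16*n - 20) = (n - 2)/(n + 2)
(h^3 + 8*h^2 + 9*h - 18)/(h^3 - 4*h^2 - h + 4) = (h^2 + 9*h + 18)/(h^2 - 3*h - 4)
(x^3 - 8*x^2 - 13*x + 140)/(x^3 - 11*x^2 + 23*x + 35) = (x + 4)/(x + 1)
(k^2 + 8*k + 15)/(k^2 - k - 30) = (k + 3)/(k - 6)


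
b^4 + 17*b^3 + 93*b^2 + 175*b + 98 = (b + 1)*(b + 2)*(b + 7)^2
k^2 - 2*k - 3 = (k - 3)*(k + 1)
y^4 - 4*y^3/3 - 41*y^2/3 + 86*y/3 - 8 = (y - 3)*(y - 2)*(y - 1/3)*(y + 4)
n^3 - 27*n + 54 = (n - 3)^2*(n + 6)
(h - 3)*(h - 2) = h^2 - 5*h + 6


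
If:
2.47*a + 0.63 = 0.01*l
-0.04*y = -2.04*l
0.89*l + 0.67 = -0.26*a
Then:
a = -0.26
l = -0.68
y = -34.55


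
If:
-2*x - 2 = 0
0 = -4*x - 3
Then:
No Solution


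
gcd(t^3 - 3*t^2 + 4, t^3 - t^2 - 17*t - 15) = t + 1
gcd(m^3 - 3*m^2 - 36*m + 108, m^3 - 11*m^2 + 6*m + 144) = m - 6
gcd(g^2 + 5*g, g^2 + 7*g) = g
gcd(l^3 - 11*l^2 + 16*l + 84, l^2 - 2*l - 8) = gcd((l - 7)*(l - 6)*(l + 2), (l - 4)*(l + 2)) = l + 2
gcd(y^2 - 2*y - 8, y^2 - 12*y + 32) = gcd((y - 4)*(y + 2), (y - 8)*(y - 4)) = y - 4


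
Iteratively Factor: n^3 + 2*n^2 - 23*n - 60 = (n + 4)*(n^2 - 2*n - 15) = (n + 3)*(n + 4)*(n - 5)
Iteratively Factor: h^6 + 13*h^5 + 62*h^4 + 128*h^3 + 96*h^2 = (h)*(h^5 + 13*h^4 + 62*h^3 + 128*h^2 + 96*h) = h*(h + 3)*(h^4 + 10*h^3 + 32*h^2 + 32*h) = h^2*(h + 3)*(h^3 + 10*h^2 + 32*h + 32) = h^2*(h + 2)*(h + 3)*(h^2 + 8*h + 16) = h^2*(h + 2)*(h + 3)*(h + 4)*(h + 4)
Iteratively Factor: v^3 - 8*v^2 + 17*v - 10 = (v - 5)*(v^2 - 3*v + 2) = (v - 5)*(v - 2)*(v - 1)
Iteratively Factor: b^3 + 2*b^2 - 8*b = (b - 2)*(b^2 + 4*b) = (b - 2)*(b + 4)*(b)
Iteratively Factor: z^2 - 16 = (z + 4)*(z - 4)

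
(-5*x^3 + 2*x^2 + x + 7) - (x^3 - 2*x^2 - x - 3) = -6*x^3 + 4*x^2 + 2*x + 10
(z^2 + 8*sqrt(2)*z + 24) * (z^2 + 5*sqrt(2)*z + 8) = z^4 + 13*sqrt(2)*z^3 + 112*z^2 + 184*sqrt(2)*z + 192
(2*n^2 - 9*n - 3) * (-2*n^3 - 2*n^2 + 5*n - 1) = -4*n^5 + 14*n^4 + 34*n^3 - 41*n^2 - 6*n + 3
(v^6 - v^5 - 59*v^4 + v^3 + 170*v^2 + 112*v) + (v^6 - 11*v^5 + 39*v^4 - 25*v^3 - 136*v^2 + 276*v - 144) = 2*v^6 - 12*v^5 - 20*v^4 - 24*v^3 + 34*v^2 + 388*v - 144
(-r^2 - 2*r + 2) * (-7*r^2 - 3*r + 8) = 7*r^4 + 17*r^3 - 16*r^2 - 22*r + 16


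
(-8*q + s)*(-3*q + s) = 24*q^2 - 11*q*s + s^2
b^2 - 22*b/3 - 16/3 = (b - 8)*(b + 2/3)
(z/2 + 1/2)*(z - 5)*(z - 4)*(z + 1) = z^4/2 - 7*z^3/2 + 3*z^2/2 + 31*z/2 + 10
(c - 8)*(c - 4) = c^2 - 12*c + 32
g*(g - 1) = g^2 - g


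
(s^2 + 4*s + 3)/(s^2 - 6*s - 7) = (s + 3)/(s - 7)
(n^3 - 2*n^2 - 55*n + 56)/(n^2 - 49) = (n^2 - 9*n + 8)/(n - 7)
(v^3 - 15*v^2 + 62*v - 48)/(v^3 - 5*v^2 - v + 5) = (v^2 - 14*v + 48)/(v^2 - 4*v - 5)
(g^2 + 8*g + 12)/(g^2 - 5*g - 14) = (g + 6)/(g - 7)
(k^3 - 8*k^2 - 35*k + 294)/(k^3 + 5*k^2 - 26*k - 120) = (k^2 - 14*k + 49)/(k^2 - k - 20)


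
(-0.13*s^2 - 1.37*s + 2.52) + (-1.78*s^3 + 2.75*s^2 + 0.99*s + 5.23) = -1.78*s^3 + 2.62*s^2 - 0.38*s + 7.75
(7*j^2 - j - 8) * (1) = 7*j^2 - j - 8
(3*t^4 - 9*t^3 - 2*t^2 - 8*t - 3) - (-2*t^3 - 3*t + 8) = 3*t^4 - 7*t^3 - 2*t^2 - 5*t - 11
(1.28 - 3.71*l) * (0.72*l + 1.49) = -2.6712*l^2 - 4.6063*l + 1.9072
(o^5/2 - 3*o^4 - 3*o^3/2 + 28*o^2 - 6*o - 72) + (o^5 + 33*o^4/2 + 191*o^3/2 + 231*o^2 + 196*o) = 3*o^5/2 + 27*o^4/2 + 94*o^3 + 259*o^2 + 190*o - 72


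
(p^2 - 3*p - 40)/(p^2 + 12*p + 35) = (p - 8)/(p + 7)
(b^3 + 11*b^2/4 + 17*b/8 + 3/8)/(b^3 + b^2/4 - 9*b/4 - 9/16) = 2*(b + 1)/(2*b - 3)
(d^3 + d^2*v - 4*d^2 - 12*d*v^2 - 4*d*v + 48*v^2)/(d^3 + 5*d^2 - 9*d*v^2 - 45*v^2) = (d^2 + 4*d*v - 4*d - 16*v)/(d^2 + 3*d*v + 5*d + 15*v)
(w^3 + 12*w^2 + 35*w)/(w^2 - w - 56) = w*(w + 5)/(w - 8)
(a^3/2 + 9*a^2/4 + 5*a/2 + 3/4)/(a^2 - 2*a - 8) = (2*a^3 + 9*a^2 + 10*a + 3)/(4*(a^2 - 2*a - 8))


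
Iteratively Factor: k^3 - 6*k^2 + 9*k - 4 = (k - 1)*(k^2 - 5*k + 4) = (k - 1)^2*(k - 4)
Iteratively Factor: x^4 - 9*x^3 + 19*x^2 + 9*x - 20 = (x - 1)*(x^3 - 8*x^2 + 11*x + 20) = (x - 4)*(x - 1)*(x^2 - 4*x - 5) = (x - 4)*(x - 1)*(x + 1)*(x - 5)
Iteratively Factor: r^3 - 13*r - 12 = (r + 1)*(r^2 - r - 12) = (r + 1)*(r + 3)*(r - 4)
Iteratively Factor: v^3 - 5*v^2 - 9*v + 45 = (v + 3)*(v^2 - 8*v + 15) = (v - 3)*(v + 3)*(v - 5)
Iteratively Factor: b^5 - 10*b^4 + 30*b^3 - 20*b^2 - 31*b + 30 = (b - 1)*(b^4 - 9*b^3 + 21*b^2 + b - 30) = (b - 5)*(b - 1)*(b^3 - 4*b^2 + b + 6) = (b - 5)*(b - 1)*(b + 1)*(b^2 - 5*b + 6) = (b - 5)*(b - 3)*(b - 1)*(b + 1)*(b - 2)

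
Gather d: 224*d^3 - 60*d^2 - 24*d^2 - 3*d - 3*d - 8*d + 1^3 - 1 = 224*d^3 - 84*d^2 - 14*d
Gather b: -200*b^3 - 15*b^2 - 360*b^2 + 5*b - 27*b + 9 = -200*b^3 - 375*b^2 - 22*b + 9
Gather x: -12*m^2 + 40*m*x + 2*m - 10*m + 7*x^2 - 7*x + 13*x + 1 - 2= -12*m^2 - 8*m + 7*x^2 + x*(40*m + 6) - 1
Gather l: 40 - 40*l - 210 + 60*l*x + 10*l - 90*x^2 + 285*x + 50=l*(60*x - 30) - 90*x^2 + 285*x - 120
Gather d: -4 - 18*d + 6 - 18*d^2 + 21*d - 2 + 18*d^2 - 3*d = 0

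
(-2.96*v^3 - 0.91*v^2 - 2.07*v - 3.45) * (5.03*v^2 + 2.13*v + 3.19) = -14.8888*v^5 - 10.8821*v^4 - 21.7928*v^3 - 24.6655*v^2 - 13.9518*v - 11.0055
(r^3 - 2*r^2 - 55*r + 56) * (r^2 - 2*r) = r^5 - 4*r^4 - 51*r^3 + 166*r^2 - 112*r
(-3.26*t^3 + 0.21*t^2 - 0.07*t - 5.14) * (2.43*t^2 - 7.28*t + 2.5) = -7.9218*t^5 + 24.2431*t^4 - 9.8489*t^3 - 11.4556*t^2 + 37.2442*t - 12.85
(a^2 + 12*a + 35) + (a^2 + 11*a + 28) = 2*a^2 + 23*a + 63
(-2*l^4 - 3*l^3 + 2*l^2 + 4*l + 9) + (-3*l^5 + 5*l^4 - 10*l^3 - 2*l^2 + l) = -3*l^5 + 3*l^4 - 13*l^3 + 5*l + 9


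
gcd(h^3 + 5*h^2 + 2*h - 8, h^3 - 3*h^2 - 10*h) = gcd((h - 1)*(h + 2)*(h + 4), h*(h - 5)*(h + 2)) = h + 2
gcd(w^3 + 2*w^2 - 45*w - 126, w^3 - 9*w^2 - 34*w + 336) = w^2 - w - 42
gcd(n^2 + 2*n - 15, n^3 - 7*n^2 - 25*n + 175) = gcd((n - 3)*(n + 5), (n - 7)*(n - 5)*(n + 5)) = n + 5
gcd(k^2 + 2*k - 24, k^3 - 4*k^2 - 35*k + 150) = k + 6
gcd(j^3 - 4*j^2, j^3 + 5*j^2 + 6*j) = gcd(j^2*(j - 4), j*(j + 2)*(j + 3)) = j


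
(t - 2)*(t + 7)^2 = t^3 + 12*t^2 + 21*t - 98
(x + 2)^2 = x^2 + 4*x + 4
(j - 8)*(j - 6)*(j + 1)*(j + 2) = j^4 - 11*j^3 + 8*j^2 + 116*j + 96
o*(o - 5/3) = o^2 - 5*o/3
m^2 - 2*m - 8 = (m - 4)*(m + 2)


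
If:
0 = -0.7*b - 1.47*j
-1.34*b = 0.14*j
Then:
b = 0.00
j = 0.00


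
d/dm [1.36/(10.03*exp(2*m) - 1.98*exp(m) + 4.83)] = (2.6928 - 27.2816*exp(m))*exp(m)/(10.03*exp(2*m) - 1.98*exp(m) + 4.83)^2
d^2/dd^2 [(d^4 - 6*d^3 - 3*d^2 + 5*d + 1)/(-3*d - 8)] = 6*(-9*d^4 - 46*d^3 + 16*d^2 + 384*d + 101)/(27*d^3 + 216*d^2 + 576*d + 512)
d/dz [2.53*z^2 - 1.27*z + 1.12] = 5.06*z - 1.27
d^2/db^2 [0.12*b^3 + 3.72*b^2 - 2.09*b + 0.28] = 0.72*b + 7.44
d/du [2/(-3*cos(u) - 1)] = -6*sin(u)/(3*cos(u) + 1)^2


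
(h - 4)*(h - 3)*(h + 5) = h^3 - 2*h^2 - 23*h + 60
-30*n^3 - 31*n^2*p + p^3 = (-6*n + p)*(n + p)*(5*n + p)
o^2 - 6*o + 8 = (o - 4)*(o - 2)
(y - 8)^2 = y^2 - 16*y + 64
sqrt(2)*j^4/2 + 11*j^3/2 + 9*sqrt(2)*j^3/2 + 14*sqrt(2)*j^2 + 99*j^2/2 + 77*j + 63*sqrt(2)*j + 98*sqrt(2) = (j + 7)*(j + 2*sqrt(2))*(j + 7*sqrt(2)/2)*(sqrt(2)*j/2 + sqrt(2))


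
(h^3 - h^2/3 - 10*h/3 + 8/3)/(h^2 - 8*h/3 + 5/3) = (3*h^2 + 2*h - 8)/(3*h - 5)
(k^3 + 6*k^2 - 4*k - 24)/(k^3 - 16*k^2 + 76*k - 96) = (k^2 + 8*k + 12)/(k^2 - 14*k + 48)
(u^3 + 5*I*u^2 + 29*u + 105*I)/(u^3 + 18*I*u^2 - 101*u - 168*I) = (u - 5*I)/(u + 8*I)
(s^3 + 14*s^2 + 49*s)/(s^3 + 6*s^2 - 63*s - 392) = s/(s - 8)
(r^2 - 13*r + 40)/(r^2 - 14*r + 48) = (r - 5)/(r - 6)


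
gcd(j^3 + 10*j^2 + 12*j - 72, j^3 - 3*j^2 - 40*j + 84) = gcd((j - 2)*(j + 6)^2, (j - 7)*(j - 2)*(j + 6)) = j^2 + 4*j - 12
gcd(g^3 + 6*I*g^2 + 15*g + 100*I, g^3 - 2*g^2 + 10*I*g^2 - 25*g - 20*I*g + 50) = g^2 + 10*I*g - 25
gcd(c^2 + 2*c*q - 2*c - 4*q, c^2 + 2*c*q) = c + 2*q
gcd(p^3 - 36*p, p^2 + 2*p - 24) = p + 6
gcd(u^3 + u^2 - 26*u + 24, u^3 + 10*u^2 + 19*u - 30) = u^2 + 5*u - 6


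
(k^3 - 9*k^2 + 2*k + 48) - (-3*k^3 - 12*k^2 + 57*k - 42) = 4*k^3 + 3*k^2 - 55*k + 90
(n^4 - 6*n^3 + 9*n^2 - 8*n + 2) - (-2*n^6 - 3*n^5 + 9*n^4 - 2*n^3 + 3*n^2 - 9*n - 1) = 2*n^6 + 3*n^5 - 8*n^4 - 4*n^3 + 6*n^2 + n + 3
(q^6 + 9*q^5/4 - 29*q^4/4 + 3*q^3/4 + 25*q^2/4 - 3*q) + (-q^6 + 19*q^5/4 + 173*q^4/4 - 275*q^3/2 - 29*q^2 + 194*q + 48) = 7*q^5 + 36*q^4 - 547*q^3/4 - 91*q^2/4 + 191*q + 48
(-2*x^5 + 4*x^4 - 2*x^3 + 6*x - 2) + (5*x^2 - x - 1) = -2*x^5 + 4*x^4 - 2*x^3 + 5*x^2 + 5*x - 3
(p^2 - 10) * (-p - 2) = -p^3 - 2*p^2 + 10*p + 20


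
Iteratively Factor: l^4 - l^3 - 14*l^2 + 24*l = (l - 2)*(l^3 + l^2 - 12*l) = (l - 2)*(l + 4)*(l^2 - 3*l) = (l - 3)*(l - 2)*(l + 4)*(l)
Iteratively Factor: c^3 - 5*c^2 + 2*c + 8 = (c - 4)*(c^2 - c - 2) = (c - 4)*(c - 2)*(c + 1)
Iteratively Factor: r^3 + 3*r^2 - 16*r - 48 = (r - 4)*(r^2 + 7*r + 12) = (r - 4)*(r + 3)*(r + 4)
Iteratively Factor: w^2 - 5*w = (w)*(w - 5)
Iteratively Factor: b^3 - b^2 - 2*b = (b)*(b^2 - b - 2) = b*(b + 1)*(b - 2)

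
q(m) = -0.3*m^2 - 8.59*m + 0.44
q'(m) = -0.6*m - 8.59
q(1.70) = -15.03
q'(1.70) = -9.61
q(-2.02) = 16.57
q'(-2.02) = -7.38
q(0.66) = -5.36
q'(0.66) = -8.99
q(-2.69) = 21.38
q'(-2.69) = -6.98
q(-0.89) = 7.85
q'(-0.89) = -8.06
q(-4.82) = 34.87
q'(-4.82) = -5.70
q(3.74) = -35.88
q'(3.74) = -10.83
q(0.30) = -2.16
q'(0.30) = -8.77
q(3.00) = -28.03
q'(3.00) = -10.39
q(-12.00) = 60.32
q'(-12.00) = -1.39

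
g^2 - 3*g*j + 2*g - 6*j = (g + 2)*(g - 3*j)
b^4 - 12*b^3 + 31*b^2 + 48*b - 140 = (b - 7)*(b - 5)*(b - 2)*(b + 2)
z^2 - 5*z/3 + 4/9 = (z - 4/3)*(z - 1/3)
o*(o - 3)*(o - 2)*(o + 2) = o^4 - 3*o^3 - 4*o^2 + 12*o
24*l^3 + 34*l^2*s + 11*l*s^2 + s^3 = (l + s)*(4*l + s)*(6*l + s)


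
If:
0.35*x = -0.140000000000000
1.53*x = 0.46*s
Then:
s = -1.33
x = -0.40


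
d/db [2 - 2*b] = -2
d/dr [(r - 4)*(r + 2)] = 2*r - 2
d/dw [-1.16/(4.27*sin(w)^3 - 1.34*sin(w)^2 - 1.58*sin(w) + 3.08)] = (14.8596*sin(w)^2 - 3.1088*sin(w) - 1.8328)*cos(w)/(4.27*sin(w)^3 - 1.34*sin(w)^2 - 1.58*sin(w) + 3.08)^2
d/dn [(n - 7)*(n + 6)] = 2*n - 1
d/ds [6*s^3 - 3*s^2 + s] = 18*s^2 - 6*s + 1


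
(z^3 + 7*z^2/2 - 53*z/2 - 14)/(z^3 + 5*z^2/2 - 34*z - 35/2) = (z - 4)/(z - 5)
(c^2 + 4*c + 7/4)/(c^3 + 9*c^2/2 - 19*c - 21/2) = (c + 7/2)/(c^2 + 4*c - 21)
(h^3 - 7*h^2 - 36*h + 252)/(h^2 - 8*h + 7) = (h^2 - 36)/(h - 1)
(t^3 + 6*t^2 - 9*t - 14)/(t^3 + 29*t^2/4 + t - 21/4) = 4*(t - 2)/(4*t - 3)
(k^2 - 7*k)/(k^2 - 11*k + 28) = k/(k - 4)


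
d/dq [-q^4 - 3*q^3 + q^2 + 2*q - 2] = -4*q^3 - 9*q^2 + 2*q + 2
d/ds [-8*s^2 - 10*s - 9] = -16*s - 10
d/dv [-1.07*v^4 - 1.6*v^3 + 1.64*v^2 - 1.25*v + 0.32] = -4.28*v^3 - 4.8*v^2 + 3.28*v - 1.25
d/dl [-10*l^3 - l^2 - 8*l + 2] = -30*l^2 - 2*l - 8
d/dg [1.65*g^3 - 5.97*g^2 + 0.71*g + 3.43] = 4.95*g^2 - 11.94*g + 0.71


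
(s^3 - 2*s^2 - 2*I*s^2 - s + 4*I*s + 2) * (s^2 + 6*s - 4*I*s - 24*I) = s^5 + 4*s^4 - 6*I*s^4 - 21*s^3 - 24*I*s^3 - 36*s^2 + 76*I*s^2 + 108*s + 16*I*s - 48*I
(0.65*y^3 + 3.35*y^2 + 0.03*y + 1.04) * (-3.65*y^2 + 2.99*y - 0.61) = -2.3725*y^5 - 10.284*y^4 + 9.5105*y^3 - 5.7498*y^2 + 3.0913*y - 0.6344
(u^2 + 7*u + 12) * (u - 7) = u^3 - 37*u - 84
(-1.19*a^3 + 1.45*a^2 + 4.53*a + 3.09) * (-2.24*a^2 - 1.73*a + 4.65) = 2.6656*a^5 - 1.1893*a^4 - 18.1892*a^3 - 8.016*a^2 + 15.7188*a + 14.3685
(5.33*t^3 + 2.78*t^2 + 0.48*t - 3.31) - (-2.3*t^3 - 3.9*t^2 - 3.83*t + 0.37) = 7.63*t^3 + 6.68*t^2 + 4.31*t - 3.68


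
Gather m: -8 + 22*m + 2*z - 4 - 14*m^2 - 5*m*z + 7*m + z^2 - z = -14*m^2 + m*(29 - 5*z) + z^2 + z - 12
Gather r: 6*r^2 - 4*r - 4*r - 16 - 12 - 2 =6*r^2 - 8*r - 30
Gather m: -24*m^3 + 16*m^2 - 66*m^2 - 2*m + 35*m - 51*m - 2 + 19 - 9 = -24*m^3 - 50*m^2 - 18*m + 8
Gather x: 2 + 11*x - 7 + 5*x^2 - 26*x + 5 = 5*x^2 - 15*x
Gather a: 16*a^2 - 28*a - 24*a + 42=16*a^2 - 52*a + 42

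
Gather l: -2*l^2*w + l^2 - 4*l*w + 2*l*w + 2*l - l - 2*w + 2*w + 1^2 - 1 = l^2*(1 - 2*w) + l*(1 - 2*w)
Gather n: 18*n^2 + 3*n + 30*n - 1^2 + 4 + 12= 18*n^2 + 33*n + 15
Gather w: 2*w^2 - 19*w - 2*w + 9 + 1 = 2*w^2 - 21*w + 10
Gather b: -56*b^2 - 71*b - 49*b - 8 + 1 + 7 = -56*b^2 - 120*b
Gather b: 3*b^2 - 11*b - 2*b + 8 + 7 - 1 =3*b^2 - 13*b + 14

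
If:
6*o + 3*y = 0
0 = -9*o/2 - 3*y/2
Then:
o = 0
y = 0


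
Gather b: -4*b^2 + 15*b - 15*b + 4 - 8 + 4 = -4*b^2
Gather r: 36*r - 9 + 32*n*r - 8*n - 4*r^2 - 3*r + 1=-8*n - 4*r^2 + r*(32*n + 33) - 8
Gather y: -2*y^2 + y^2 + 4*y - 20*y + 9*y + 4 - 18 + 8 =-y^2 - 7*y - 6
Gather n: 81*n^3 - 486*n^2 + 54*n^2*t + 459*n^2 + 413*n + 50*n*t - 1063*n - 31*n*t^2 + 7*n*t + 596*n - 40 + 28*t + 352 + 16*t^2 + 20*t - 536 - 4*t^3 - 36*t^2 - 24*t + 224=81*n^3 + n^2*(54*t - 27) + n*(-31*t^2 + 57*t - 54) - 4*t^3 - 20*t^2 + 24*t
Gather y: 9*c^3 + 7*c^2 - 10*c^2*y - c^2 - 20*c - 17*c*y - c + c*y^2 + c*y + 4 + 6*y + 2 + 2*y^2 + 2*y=9*c^3 + 6*c^2 - 21*c + y^2*(c + 2) + y*(-10*c^2 - 16*c + 8) + 6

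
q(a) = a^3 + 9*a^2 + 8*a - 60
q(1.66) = -17.35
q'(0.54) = 18.59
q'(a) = 3*a^2 + 18*a + 8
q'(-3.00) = -19.00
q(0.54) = -52.90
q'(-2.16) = -16.88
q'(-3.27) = -18.78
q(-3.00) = -30.00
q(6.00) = 528.00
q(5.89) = 503.69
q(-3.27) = -24.89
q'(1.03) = 29.72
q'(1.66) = 46.15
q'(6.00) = 224.00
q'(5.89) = 218.10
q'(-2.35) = -17.73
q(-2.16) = -45.37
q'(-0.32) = 2.55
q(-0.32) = -61.67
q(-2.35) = -42.08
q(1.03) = -41.12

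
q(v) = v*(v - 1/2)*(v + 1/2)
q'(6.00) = 107.75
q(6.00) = 214.50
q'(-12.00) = 431.75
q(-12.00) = -1725.00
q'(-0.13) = -0.20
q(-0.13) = 0.03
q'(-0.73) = 1.35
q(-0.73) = -0.21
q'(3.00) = 26.75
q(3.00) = 26.25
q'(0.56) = 0.69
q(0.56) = 0.04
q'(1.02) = 2.87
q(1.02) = 0.81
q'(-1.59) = 7.33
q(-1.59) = -3.62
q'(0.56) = 0.69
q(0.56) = 0.04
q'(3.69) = 40.60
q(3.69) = 49.32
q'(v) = v*(v - 1/2) + v*(v + 1/2) + (v - 1/2)*(v + 1/2)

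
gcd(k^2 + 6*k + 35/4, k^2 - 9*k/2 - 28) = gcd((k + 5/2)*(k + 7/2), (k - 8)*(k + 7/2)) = k + 7/2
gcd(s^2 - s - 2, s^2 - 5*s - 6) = s + 1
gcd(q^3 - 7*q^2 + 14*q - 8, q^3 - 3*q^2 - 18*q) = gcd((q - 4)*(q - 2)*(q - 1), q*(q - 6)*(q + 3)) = 1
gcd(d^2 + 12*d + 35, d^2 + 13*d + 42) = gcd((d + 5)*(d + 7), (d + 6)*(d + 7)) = d + 7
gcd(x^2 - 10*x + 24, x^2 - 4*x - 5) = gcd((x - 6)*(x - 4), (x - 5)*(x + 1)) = 1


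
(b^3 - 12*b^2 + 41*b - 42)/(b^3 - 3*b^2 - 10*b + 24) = (b^2 - 10*b + 21)/(b^2 - b - 12)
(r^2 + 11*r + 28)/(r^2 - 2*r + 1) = (r^2 + 11*r + 28)/(r^2 - 2*r + 1)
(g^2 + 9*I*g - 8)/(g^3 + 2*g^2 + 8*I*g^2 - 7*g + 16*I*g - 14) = (g + 8*I)/(g^2 + g*(2 + 7*I) + 14*I)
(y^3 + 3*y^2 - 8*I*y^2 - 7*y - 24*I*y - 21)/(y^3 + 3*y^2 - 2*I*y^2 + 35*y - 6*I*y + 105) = (y - I)/(y + 5*I)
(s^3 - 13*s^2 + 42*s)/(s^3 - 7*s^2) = (s - 6)/s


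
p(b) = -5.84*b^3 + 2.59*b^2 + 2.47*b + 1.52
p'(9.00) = -1370.03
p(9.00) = -4023.82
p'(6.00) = -597.17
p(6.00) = -1151.86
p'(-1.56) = -48.25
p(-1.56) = 26.14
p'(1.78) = -43.82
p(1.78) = -18.81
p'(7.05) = -831.80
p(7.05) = -1898.69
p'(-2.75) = -144.27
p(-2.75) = 135.77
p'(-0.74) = -10.96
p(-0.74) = 3.48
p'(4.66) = -353.85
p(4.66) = -521.70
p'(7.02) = -824.56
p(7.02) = -1873.84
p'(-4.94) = -450.67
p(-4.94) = 756.56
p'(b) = -17.52*b^2 + 5.18*b + 2.47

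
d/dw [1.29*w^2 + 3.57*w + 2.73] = 2.58*w + 3.57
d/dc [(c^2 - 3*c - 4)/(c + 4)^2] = (11*c - 4)/(c^3 + 12*c^2 + 48*c + 64)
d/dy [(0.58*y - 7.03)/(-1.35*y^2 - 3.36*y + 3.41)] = (0.783*y^2 - 18.981*y - 21.643)/(1.8225*y^4 + 9.072*y^3 + 2.0826*y^2 - 22.9152*y + 11.6281)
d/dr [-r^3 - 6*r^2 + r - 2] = -3*r^2 - 12*r + 1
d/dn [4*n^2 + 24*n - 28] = 8*n + 24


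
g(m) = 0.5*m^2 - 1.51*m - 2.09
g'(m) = 1.0*m - 1.51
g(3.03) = -2.07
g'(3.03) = 1.52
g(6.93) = 11.46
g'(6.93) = 5.42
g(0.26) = -2.45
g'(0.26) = -1.25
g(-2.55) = 5.01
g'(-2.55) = -4.06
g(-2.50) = 4.81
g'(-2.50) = -4.01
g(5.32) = 4.03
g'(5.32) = 3.81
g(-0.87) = -0.40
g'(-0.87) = -2.38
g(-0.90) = -0.33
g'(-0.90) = -2.41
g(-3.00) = 6.94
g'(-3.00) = -4.51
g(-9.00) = 52.00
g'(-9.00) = -10.51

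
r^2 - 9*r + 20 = (r - 5)*(r - 4)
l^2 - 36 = (l - 6)*(l + 6)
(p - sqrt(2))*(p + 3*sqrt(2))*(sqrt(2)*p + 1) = sqrt(2)*p^3 + 5*p^2 - 4*sqrt(2)*p - 6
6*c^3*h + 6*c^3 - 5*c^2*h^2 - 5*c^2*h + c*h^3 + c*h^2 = (-3*c + h)*(-2*c + h)*(c*h + c)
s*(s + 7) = s^2 + 7*s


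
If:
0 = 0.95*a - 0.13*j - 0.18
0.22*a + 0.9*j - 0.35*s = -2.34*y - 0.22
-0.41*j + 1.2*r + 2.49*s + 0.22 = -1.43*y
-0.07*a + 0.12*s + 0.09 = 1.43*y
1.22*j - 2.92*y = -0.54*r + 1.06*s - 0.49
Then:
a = 0.13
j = -0.45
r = -0.01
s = -0.18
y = 0.04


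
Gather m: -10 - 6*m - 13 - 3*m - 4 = -9*m - 27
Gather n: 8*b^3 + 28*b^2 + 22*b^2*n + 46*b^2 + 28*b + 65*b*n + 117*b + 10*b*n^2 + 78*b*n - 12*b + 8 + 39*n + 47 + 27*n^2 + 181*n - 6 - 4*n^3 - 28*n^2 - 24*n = 8*b^3 + 74*b^2 + 133*b - 4*n^3 + n^2*(10*b - 1) + n*(22*b^2 + 143*b + 196) + 49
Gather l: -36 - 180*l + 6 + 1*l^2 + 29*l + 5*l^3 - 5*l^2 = 5*l^3 - 4*l^2 - 151*l - 30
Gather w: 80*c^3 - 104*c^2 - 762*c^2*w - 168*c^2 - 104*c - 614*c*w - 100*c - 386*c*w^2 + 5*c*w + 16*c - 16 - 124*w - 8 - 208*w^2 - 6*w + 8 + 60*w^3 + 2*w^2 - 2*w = 80*c^3 - 272*c^2 - 188*c + 60*w^3 + w^2*(-386*c - 206) + w*(-762*c^2 - 609*c - 132) - 16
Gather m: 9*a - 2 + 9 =9*a + 7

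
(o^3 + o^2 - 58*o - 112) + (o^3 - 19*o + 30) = 2*o^3 + o^2 - 77*o - 82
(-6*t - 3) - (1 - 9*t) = 3*t - 4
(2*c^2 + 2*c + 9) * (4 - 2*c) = -4*c^3 + 4*c^2 - 10*c + 36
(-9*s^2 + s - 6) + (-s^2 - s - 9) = -10*s^2 - 15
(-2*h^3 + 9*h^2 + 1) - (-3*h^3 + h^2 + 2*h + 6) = h^3 + 8*h^2 - 2*h - 5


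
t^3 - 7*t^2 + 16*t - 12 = (t - 3)*(t - 2)^2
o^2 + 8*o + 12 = (o + 2)*(o + 6)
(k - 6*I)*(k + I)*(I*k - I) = I*k^3 + 5*k^2 - I*k^2 - 5*k + 6*I*k - 6*I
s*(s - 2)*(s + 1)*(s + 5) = s^4 + 4*s^3 - 7*s^2 - 10*s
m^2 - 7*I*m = m*(m - 7*I)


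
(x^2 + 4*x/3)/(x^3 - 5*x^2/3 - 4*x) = 1/(x - 3)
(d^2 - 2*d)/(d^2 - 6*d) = (d - 2)/(d - 6)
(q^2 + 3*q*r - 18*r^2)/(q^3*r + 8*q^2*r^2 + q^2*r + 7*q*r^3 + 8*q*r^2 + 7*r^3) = (q^2 + 3*q*r - 18*r^2)/(r*(q^3 + 8*q^2*r + q^2 + 7*q*r^2 + 8*q*r + 7*r^2))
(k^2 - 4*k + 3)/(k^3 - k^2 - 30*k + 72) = (k - 1)/(k^2 + 2*k - 24)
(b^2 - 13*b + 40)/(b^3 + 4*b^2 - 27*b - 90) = (b - 8)/(b^2 + 9*b + 18)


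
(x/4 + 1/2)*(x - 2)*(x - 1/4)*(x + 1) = x^4/4 + 3*x^3/16 - 17*x^2/16 - 3*x/4 + 1/4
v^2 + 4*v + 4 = (v + 2)^2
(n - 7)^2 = n^2 - 14*n + 49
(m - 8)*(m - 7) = m^2 - 15*m + 56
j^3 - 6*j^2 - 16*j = j*(j - 8)*(j + 2)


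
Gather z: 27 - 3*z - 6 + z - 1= 20 - 2*z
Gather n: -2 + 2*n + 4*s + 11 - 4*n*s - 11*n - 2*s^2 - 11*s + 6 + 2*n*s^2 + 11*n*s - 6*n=n*(2*s^2 + 7*s - 15) - 2*s^2 - 7*s + 15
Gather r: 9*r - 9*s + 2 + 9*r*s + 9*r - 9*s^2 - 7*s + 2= r*(9*s + 18) - 9*s^2 - 16*s + 4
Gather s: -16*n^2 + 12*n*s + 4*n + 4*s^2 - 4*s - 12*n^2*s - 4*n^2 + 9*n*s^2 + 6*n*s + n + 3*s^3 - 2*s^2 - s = -20*n^2 + 5*n + 3*s^3 + s^2*(9*n + 2) + s*(-12*n^2 + 18*n - 5)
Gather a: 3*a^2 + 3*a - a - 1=3*a^2 + 2*a - 1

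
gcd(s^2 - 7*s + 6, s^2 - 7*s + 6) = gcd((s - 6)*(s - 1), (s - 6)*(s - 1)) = s^2 - 7*s + 6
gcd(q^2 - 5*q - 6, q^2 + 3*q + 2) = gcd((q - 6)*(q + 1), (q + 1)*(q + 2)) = q + 1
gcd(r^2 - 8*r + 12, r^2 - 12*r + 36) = r - 6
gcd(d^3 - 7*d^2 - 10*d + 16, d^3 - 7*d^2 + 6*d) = d - 1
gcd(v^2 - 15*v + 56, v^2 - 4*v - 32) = v - 8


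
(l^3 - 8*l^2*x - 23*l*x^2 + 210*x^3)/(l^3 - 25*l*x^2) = (-l^2 + 13*l*x - 42*x^2)/(l*(-l + 5*x))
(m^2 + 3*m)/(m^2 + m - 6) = m/(m - 2)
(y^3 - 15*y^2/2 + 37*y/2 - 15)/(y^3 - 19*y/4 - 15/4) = 2*(y^2 - 5*y + 6)/(2*y^2 + 5*y + 3)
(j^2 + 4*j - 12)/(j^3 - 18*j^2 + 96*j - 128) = (j + 6)/(j^2 - 16*j + 64)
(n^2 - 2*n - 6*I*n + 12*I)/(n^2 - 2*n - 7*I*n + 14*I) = (n - 6*I)/(n - 7*I)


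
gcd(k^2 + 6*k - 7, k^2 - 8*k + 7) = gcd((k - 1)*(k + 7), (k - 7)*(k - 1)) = k - 1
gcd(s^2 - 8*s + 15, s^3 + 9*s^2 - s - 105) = s - 3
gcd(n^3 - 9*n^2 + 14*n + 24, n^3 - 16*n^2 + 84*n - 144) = n^2 - 10*n + 24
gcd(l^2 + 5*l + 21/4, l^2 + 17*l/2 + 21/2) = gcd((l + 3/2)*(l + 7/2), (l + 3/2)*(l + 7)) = l + 3/2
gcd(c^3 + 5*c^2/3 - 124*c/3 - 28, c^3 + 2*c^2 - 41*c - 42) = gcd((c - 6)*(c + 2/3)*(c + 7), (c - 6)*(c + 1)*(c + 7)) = c^2 + c - 42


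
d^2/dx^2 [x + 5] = 0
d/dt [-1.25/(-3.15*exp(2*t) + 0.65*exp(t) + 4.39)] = (0.8125 - 7.875*exp(t))*exp(t)/(-3.15*exp(2*t) + 0.65*exp(t) + 4.39)^2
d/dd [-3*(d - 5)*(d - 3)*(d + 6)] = -9*d^2 + 12*d + 99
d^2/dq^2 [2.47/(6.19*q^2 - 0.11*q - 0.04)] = (189.281534*q^2 - 3.363646*q - 2.47*(12.38*q - 0.11)*(24.76*q - 0.22) - 1.223144)/(-6.19*q^2 + 0.11*q + 0.04)^3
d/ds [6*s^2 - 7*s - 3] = 12*s - 7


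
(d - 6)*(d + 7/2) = d^2 - 5*d/2 - 21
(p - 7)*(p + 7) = p^2 - 49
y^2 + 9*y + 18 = (y + 3)*(y + 6)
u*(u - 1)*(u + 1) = u^3 - u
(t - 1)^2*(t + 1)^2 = t^4 - 2*t^2 + 1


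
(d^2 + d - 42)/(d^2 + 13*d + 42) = (d - 6)/(d + 6)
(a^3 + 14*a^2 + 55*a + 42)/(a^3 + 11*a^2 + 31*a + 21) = (a + 6)/(a + 3)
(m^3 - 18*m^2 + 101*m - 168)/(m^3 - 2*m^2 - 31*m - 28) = (m^2 - 11*m + 24)/(m^2 + 5*m + 4)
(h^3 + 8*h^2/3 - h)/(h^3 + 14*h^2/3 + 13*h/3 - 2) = h/(h + 2)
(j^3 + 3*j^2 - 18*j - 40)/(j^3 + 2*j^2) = (j^2 + j - 20)/j^2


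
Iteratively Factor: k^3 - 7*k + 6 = (k + 3)*(k^2 - 3*k + 2) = (k - 1)*(k + 3)*(k - 2)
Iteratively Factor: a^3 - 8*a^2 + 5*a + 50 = (a - 5)*(a^2 - 3*a - 10) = (a - 5)^2*(a + 2)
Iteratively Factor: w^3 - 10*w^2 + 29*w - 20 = (w - 1)*(w^2 - 9*w + 20) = (w - 5)*(w - 1)*(w - 4)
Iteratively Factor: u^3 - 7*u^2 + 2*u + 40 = (u - 5)*(u^2 - 2*u - 8) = (u - 5)*(u + 2)*(u - 4)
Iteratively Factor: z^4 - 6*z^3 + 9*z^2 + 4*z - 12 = (z - 3)*(z^3 - 3*z^2 + 4) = (z - 3)*(z - 2)*(z^2 - z - 2) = (z - 3)*(z - 2)*(z + 1)*(z - 2)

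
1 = 1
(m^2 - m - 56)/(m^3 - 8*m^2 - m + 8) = (m + 7)/(m^2 - 1)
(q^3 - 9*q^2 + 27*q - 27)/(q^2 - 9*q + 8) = (q^3 - 9*q^2 + 27*q - 27)/(q^2 - 9*q + 8)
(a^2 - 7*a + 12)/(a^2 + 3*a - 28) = (a - 3)/(a + 7)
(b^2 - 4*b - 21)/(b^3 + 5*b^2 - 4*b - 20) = (b^2 - 4*b - 21)/(b^3 + 5*b^2 - 4*b - 20)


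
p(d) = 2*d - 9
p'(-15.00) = 2.00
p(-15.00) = -39.00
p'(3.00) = 2.00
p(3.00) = -3.00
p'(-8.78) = 2.00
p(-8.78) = -26.56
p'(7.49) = 2.00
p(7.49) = 5.98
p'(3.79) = 2.00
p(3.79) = -1.42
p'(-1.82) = 2.00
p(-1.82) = -12.64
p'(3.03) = 2.00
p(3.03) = -2.94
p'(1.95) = 2.00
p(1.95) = -5.10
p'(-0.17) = 2.00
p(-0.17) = -9.34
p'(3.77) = 2.00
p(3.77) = -1.46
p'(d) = 2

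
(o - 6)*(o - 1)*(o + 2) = o^3 - 5*o^2 - 8*o + 12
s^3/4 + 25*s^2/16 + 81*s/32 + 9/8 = (s/4 + 1)*(s + 3/4)*(s + 3/2)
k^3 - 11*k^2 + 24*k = k*(k - 8)*(k - 3)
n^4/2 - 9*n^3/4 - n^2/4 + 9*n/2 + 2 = (n/2 + 1/2)*(n - 4)*(n - 2)*(n + 1/2)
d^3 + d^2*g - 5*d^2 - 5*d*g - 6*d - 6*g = (d - 6)*(d + 1)*(d + g)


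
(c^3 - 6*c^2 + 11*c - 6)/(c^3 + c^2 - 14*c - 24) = (c^3 - 6*c^2 + 11*c - 6)/(c^3 + c^2 - 14*c - 24)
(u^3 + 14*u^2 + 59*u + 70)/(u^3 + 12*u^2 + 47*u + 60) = (u^2 + 9*u + 14)/(u^2 + 7*u + 12)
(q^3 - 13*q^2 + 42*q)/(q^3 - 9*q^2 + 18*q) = (q - 7)/(q - 3)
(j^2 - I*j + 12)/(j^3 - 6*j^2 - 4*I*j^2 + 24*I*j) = (j + 3*I)/(j*(j - 6))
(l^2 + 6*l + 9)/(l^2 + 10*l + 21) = (l + 3)/(l + 7)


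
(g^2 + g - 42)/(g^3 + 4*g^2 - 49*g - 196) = (g - 6)/(g^2 - 3*g - 28)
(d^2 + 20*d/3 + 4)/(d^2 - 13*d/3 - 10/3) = (d + 6)/(d - 5)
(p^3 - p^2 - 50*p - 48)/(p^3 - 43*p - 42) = (p - 8)/(p - 7)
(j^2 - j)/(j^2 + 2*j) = (j - 1)/(j + 2)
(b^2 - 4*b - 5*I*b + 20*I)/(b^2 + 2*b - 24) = (b - 5*I)/(b + 6)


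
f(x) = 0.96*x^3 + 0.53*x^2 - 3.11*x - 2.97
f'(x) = 2.88*x^2 + 1.06*x - 3.11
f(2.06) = 1.26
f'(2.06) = 11.30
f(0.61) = -4.45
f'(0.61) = -1.39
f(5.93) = 197.41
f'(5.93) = 104.45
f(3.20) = 23.96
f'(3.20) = 29.77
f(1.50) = -3.20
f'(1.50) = 4.96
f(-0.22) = -2.27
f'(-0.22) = -3.20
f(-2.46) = -6.40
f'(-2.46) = 11.71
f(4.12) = 60.35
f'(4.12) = 50.14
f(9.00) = 711.81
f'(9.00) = 239.71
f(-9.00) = -631.89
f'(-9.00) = 220.63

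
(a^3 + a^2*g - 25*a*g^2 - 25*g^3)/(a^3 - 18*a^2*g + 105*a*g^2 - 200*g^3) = (a^2 + 6*a*g + 5*g^2)/(a^2 - 13*a*g + 40*g^2)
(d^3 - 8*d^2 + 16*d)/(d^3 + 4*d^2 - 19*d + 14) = d*(d^2 - 8*d + 16)/(d^3 + 4*d^2 - 19*d + 14)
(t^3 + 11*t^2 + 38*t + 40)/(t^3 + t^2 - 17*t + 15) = (t^2 + 6*t + 8)/(t^2 - 4*t + 3)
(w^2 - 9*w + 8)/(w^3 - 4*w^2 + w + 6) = (w^2 - 9*w + 8)/(w^3 - 4*w^2 + w + 6)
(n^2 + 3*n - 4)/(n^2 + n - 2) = (n + 4)/(n + 2)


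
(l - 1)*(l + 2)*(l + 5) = l^3 + 6*l^2 + 3*l - 10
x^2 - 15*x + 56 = (x - 8)*(x - 7)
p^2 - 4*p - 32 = (p - 8)*(p + 4)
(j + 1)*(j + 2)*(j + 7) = j^3 + 10*j^2 + 23*j + 14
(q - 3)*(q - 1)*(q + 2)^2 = q^4 - 9*q^2 - 4*q + 12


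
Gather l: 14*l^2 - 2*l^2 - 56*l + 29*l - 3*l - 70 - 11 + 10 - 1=12*l^2 - 30*l - 72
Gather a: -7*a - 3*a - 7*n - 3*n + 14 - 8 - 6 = -10*a - 10*n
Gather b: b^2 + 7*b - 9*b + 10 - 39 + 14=b^2 - 2*b - 15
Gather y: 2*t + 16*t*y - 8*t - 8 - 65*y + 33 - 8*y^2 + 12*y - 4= -6*t - 8*y^2 + y*(16*t - 53) + 21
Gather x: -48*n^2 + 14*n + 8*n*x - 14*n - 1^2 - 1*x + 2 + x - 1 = -48*n^2 + 8*n*x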